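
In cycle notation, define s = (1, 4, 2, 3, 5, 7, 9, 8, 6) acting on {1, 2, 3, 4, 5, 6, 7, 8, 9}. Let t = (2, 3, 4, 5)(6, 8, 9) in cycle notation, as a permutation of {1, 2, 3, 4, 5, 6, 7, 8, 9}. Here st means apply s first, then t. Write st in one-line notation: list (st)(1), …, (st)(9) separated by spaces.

5 4 2 3 7 1 6 8 9

(st)(x) = t(s(x)). Computing each image: t(s(1)) = t(4) = 5, t(s(2)) = t(3) = 4, t(s(3)) = t(5) = 2, t(s(4)) = t(2) = 3, t(s(5)) = t(7) = 7, t(s(6)) = t(1) = 1, t(s(7)) = t(9) = 6, t(s(8)) = t(6) = 8, t(s(9)) = t(8) = 9.
Hence st = [5 4 2 3 7 1 6 8 9].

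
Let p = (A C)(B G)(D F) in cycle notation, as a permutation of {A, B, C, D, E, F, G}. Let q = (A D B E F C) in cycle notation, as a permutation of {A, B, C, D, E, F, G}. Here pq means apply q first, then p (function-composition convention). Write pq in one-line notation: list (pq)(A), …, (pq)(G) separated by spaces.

(pq)(x) = p(q(x)). Computing each image: p(q(A)) = p(D) = F, p(q(B)) = p(E) = E, p(q(C)) = p(A) = C, p(q(D)) = p(B) = G, p(q(E)) = p(F) = D, p(q(F)) = p(C) = A, p(q(G)) = p(G) = B.
Hence pq = [F E C G D A B].

F E C G D A B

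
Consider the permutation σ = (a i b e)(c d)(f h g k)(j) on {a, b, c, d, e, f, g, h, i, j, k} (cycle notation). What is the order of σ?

4

The disjoint cycles have lengths 4, 4, 2, 1.
Since disjoint cycles commute, ord(σ) = lcm(4, 4, 2) = 4.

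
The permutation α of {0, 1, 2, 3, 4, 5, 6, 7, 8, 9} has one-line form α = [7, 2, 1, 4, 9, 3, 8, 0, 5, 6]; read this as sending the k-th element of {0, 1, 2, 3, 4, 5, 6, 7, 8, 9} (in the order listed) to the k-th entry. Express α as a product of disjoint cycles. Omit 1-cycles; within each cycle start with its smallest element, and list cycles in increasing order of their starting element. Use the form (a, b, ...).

Start at 0 and follow images: 0 → 7 → 0, giving the cycle (0, 7).
Repeating from the next unused element and collecting all non-trivial cycles gives (0, 7)(1, 2)(3, 4, 9, 6, 8, 5).

(0, 7)(1, 2)(3, 4, 9, 6, 8, 5)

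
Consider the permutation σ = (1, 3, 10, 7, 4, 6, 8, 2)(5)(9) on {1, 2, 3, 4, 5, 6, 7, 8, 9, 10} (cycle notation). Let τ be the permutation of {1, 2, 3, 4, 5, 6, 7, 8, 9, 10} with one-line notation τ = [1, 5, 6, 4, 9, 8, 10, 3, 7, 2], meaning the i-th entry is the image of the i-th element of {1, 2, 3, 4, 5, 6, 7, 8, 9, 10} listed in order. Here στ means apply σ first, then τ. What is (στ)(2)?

(στ)(2) = τ(σ(2)). σ(2) = 1, then τ(1) = 1. So (στ)(2) = 1.

1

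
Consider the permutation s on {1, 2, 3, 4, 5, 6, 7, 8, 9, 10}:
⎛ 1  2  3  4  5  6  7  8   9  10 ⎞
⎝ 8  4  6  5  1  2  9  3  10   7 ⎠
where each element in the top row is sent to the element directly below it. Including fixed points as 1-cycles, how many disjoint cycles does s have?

2

The cycle decomposition is (1, 8, 3, 6, 2, 4, 5)(7, 9, 10), which has 2 cycles (counting 1-cycles).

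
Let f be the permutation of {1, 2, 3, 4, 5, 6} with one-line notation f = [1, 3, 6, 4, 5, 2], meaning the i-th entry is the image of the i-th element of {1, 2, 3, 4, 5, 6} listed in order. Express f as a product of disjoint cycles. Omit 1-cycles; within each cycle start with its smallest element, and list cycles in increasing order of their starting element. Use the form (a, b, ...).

(2, 3, 6)

From 2: 2 → 3 → 6 → 2, closing the cycle (2, 3, 6).
Continuing from each remaining unvisited element yields (2, 3, 6).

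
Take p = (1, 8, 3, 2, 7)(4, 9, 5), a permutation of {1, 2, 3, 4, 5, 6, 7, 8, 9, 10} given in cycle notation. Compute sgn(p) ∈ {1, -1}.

1

The cycle lengths are 5, 3, 1, 1.
A cycle is odd iff its length is even; p has 0 even-length cycles, so sgn(p) = (−1)^0 and p is even.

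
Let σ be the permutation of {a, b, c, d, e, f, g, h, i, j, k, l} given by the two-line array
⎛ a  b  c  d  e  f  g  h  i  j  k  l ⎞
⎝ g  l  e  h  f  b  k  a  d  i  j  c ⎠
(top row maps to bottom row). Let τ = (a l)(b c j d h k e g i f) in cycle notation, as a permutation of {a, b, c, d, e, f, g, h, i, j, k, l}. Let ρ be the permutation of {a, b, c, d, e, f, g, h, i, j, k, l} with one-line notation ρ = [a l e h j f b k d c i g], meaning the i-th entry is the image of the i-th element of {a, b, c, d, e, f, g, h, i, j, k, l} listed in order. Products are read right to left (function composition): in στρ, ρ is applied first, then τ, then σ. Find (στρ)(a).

Apply the permutations in order: ρ(a) = a, then τ(a) = l, then σ(l) = c. So (στρ)(a) = c.

c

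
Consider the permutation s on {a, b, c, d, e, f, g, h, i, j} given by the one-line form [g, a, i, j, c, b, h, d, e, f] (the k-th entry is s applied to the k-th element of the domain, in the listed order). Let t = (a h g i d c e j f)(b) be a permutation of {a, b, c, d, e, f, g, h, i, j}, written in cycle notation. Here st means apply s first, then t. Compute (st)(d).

First apply s: s(d) = j, then t(j) = f. Thus (st)(d) = f.

f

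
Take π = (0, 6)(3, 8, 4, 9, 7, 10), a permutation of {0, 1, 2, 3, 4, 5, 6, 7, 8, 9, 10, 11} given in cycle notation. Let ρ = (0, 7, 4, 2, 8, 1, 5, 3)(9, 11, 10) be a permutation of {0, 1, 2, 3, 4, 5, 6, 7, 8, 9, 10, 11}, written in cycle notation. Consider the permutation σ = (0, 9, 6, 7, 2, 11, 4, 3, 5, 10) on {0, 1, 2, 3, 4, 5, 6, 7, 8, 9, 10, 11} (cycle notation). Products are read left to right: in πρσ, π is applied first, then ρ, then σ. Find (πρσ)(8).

11

Chase 8: π(8) = 4; ρ(4) = 2; σ(2) = 11. Hence (πρσ)(8) = 11.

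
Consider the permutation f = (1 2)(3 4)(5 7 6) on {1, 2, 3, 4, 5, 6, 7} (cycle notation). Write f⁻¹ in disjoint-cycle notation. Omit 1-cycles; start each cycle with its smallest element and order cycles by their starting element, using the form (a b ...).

(1 2)(3 4)(5 6 7)

If f sends a → b within a cycle, f⁻¹ sends b → a; equivalently, reverse each cycle.
Reversing each cycle of f and rotating so the smallest element leads gives (1 2)(3 4)(5 6 7).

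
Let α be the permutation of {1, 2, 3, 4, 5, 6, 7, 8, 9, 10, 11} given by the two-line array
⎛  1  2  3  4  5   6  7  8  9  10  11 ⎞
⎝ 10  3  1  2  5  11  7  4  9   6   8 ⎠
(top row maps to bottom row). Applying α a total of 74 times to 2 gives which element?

1

Tracing 2 → 3 → … returns to 2 after 8 steps, so 2 lies in an 8-cycle (1, 10, 6, 11, 8, 4, 2, 3).
Powers repeat with period 8 on this cycle, and 74 mod 8 = 2, so α^74(2) = α^2(2).
Stepping 2 places around the cycle: 2 → 3 → 1.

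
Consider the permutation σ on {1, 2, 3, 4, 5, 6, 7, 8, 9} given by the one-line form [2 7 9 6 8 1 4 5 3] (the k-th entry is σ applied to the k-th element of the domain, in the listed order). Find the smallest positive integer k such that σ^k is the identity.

10

Writing σ as disjoint cycles, the cycle lengths are 5, 2, 2.
Since disjoint cycles commute, ord(σ) = lcm(5, 2, 2) = 10.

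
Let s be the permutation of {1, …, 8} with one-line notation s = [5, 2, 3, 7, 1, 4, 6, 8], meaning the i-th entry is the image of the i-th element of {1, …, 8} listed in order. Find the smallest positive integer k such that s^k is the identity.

6

Decomposing into disjoint cycles gives cycle lengths 3, 2, 1, 1, 1.
The order of s is the least common multiple of its cycle lengths: lcm(3, 2) = 6.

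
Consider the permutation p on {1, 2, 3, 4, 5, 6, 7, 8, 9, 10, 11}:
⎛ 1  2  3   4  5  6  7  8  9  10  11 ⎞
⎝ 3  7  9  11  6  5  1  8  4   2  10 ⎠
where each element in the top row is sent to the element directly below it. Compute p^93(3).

2

Tracing 3 → 9 → … returns to 3 after 8 steps, so 3 lies in an 8-cycle (1, 3, 9, 4, 11, 10, 2, 7).
Since the cycle has length 8, p^93 acts on it the same as p^5 (93 mod 8 = 5).
Advancing 5 steps from 3: 3 → 9 → 4 → 11 → 10 → 2.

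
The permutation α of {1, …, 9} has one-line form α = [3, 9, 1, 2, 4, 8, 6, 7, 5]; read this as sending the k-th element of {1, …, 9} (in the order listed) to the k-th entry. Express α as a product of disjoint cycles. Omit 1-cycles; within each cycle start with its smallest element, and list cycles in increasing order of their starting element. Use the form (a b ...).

Iterating α from 1 gives 1 → 3 → 1; that is the 2-cycle (1 3).
Repeating from the next unused element and collecting all non-trivial cycles gives (1 3)(2 9 5 4)(6 8 7).

(1 3)(2 9 5 4)(6 8 7)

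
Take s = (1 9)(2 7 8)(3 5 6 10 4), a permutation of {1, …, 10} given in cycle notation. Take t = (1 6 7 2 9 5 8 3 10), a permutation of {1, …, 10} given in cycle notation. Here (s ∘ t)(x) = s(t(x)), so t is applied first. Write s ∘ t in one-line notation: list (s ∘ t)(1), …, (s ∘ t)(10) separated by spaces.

10 1 4 3 2 8 7 5 6 9

(s ∘ t)(x) = s(t(x)). Computing each image: s(t(1)) = s(6) = 10, s(t(2)) = s(9) = 1, s(t(3)) = s(10) = 4, s(t(4)) = s(4) = 3, s(t(5)) = s(8) = 2, s(t(6)) = s(7) = 8, s(t(7)) = s(2) = 7, s(t(8)) = s(3) = 5, s(t(9)) = s(5) = 6, s(t(10)) = s(1) = 9.
Hence s ∘ t = [10 1 4 3 2 8 7 5 6 9].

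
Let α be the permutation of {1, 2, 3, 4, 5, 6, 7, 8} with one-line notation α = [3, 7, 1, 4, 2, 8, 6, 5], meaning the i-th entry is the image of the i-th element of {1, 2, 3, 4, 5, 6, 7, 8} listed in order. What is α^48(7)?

5

Tracing 7 → 6 → … returns to 7 after 5 steps, so 7 lies in a 5-cycle (2 7 6 8 5).
Since the cycle has length 5, α^48 acts on it the same as α^3 (48 mod 5 = 3).
Advancing 3 steps from 7: 7 → 6 → 8 → 5.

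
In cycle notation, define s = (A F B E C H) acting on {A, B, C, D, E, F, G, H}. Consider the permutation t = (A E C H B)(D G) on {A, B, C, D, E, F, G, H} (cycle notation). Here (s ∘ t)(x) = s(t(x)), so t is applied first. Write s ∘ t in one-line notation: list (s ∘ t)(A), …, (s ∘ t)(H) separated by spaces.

(s ∘ t)(x) = s(t(x)). Computing each image: s(t(A)) = s(E) = C, s(t(B)) = s(A) = F, s(t(C)) = s(H) = A, s(t(D)) = s(G) = G, s(t(E)) = s(C) = H, s(t(F)) = s(F) = B, s(t(G)) = s(D) = D, s(t(H)) = s(B) = E.
Hence s ∘ t = [C F A G H B D E].

C F A G H B D E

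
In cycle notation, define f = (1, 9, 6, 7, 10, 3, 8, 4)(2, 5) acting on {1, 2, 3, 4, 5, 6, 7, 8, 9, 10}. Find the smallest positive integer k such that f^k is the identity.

8

The disjoint cycles have lengths 8, 2.
Since disjoint cycles commute, ord(f) = lcm(8, 2) = 8.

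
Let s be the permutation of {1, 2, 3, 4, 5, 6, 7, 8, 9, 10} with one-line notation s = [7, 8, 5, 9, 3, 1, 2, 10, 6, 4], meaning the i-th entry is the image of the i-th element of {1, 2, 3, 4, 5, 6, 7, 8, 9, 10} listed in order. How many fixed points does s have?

0

No element satisfies s(x) = x, so there are 0 fixed points.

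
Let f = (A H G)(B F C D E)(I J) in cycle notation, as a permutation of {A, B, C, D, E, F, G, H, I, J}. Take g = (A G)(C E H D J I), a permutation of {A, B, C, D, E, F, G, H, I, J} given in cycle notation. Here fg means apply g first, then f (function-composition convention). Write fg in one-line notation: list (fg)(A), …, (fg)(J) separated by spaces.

(fg)(x) = f(g(x)). Computing each image: f(g(A)) = f(G) = A, f(g(B)) = f(B) = F, f(g(C)) = f(E) = B, f(g(D)) = f(J) = I, f(g(E)) = f(H) = G, f(g(F)) = f(F) = C, f(g(G)) = f(A) = H, f(g(H)) = f(D) = E, f(g(I)) = f(C) = D, f(g(J)) = f(I) = J.
Hence fg = [A F B I G C H E D J].

A F B I G C H E D J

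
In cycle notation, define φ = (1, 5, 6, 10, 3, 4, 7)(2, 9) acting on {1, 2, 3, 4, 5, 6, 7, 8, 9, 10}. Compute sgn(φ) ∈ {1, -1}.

-1

The cycle lengths are 7, 2, 1.
A cycle of length ℓ contributes ℓ−1 transpositions, so φ is a product of 6 + 1 = 7 transpositions — odd.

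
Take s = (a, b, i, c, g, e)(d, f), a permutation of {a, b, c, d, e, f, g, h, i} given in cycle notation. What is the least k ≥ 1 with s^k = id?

6

The cycle type of s is (6, 2, 1).
Since disjoint cycles commute, ord(s) = lcm(6, 2) = 6.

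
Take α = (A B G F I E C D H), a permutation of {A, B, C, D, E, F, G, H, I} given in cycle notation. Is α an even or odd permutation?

even

The cycle lengths are 9.
A cycle is odd iff its length is even; α has 0 even-length cycles, so sgn(α) = (−1)^0 and α is even.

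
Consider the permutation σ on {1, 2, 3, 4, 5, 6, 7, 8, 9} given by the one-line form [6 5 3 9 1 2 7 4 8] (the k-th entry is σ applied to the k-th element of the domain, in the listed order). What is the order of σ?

The disjoint-cycle form of σ has cycle lengths 4, 3, 1, 1.
The order is lcm(4, 3) = 12.

12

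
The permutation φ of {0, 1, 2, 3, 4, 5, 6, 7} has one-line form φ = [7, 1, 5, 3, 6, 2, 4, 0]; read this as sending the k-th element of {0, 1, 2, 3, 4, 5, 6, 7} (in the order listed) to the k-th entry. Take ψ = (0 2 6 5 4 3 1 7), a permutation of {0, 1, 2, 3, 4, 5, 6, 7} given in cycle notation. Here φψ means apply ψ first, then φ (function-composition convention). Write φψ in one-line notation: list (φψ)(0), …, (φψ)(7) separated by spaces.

For each element, apply ψ then φ: 0 → 2 → 5; 1 → 7 → 0; 2 → 6 → 4; 3 → 1 → 1; 4 → 3 → 3; 5 → 4 → 6; 6 → 5 → 2; 7 → 0 → 7.
So φψ in one-line form is 5 0 4 1 3 6 2 7.

5 0 4 1 3 6 2 7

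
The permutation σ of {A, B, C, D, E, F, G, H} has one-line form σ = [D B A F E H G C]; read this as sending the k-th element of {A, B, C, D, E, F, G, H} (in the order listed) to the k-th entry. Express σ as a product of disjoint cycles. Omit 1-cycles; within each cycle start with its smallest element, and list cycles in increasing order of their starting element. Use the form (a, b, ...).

Iterating σ from A gives A → D → F → H → C → A; that is the 5-cycle (A, D, F, H, C).
Repeating from the next unused element and collecting all non-trivial cycles gives (A, D, F, H, C).

(A, D, F, H, C)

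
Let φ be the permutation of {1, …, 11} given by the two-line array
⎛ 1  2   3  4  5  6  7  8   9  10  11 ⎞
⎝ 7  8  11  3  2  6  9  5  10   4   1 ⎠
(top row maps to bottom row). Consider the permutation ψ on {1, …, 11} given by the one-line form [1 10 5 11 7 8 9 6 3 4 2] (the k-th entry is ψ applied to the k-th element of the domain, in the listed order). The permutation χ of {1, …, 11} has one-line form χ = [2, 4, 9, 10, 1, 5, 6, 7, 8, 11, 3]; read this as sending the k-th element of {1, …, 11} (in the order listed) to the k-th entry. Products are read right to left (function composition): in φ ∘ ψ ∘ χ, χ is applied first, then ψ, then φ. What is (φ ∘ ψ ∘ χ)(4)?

Apply the permutations in order: χ(4) = 10, then ψ(10) = 4, then φ(4) = 3. So (φ ∘ ψ ∘ χ)(4) = 3.

3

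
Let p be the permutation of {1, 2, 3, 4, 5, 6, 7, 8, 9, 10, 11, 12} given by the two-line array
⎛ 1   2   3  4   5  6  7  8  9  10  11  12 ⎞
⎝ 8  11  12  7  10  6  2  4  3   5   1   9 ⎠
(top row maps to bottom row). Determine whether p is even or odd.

In disjoint-cycle form the cycle lengths are 6, 3, 2, 1.
A cycle of length ℓ contributes ℓ−1 transpositions, so p is a product of 5 + 2 + 1 = 8 transpositions — even.

even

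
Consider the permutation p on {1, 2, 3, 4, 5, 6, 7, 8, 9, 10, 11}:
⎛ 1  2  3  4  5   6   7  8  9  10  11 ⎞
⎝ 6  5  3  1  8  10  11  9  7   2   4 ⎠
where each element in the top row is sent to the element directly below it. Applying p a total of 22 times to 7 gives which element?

4

Tracing 7 → 11 → … returns to 7 after 10 steps, so 7 lies in a 10-cycle (1, 6, 10, 2, 5, 8, 9, 7, 11, 4).
On a 10-cycle, p^10 is the identity, so p^22 = p^2 there (22 ≡ 2 mod 10).
Advancing 2 steps from 7: 7 → 11 → 4.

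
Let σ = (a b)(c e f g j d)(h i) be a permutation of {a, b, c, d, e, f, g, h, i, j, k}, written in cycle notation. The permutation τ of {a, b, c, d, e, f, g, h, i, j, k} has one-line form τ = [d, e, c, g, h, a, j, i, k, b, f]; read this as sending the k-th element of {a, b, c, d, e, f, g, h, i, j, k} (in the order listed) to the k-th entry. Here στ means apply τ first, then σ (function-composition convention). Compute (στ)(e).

τ(e) = h, then σ(h) = i; composing gives (στ)(e) = i.

i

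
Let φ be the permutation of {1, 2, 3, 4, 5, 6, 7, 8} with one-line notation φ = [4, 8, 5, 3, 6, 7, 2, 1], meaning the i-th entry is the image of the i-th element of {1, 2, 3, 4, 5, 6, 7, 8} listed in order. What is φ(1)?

1 is element number 1 of the domain, and entry number 1 of the one-line form is 4, so φ(1) = 4.

4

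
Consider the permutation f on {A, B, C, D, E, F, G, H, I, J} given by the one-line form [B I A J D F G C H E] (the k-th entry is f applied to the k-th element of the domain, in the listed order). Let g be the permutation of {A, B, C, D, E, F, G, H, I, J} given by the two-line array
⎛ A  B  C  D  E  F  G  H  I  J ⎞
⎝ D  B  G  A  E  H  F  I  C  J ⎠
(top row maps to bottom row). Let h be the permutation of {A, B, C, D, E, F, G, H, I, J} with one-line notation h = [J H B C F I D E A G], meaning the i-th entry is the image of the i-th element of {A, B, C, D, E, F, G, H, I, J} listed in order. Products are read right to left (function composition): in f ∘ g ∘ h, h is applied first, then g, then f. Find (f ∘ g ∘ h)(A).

E

Chase A: h(A) = J; g(J) = J; f(J) = E. Hence (f ∘ g ∘ h)(A) = E.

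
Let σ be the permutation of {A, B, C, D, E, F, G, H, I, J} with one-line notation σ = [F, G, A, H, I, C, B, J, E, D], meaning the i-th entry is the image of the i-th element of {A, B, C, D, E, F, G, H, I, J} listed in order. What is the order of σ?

Writing σ as disjoint cycles, the cycle lengths are 3, 3, 2, 2.
The order is lcm(3, 3, 2, 2) = 6.

6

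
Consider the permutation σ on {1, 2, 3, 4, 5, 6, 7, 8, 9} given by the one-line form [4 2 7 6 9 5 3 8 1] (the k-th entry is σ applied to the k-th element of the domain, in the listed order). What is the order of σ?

10

The disjoint-cycle form of σ has cycle lengths 5, 2, 1, 1.
The order of σ is the least common multiple of its cycle lengths: lcm(5, 2) = 10.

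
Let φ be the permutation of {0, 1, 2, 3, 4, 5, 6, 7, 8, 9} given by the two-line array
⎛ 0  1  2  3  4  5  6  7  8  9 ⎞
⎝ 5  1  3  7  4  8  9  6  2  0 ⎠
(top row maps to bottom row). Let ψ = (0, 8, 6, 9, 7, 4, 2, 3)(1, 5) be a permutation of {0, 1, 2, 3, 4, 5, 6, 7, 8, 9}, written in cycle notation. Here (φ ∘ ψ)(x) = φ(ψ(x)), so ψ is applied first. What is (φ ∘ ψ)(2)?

7

First apply ψ: ψ(2) = 3, then φ(3) = 7. Thus (φ ∘ ψ)(2) = 7.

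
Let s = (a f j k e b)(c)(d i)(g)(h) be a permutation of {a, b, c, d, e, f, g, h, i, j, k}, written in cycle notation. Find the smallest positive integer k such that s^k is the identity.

The disjoint cycles have lengths 6, 2, 1, 1, 1.
The order is lcm(6, 2) = 6.

6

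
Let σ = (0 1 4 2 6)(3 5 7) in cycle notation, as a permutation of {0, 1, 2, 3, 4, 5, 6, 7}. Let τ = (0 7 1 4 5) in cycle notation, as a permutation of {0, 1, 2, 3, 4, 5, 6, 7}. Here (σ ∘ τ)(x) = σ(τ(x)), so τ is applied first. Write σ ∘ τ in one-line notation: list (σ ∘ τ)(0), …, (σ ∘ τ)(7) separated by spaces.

3 2 6 5 7 1 0 4

(σ ∘ τ)(x) = σ(τ(x)). Computing each image: σ(τ(0)) = σ(7) = 3, σ(τ(1)) = σ(4) = 2, σ(τ(2)) = σ(2) = 6, σ(τ(3)) = σ(3) = 5, σ(τ(4)) = σ(5) = 7, σ(τ(5)) = σ(0) = 1, σ(τ(6)) = σ(6) = 0, σ(τ(7)) = σ(1) = 4.
Hence σ ∘ τ = [3 2 6 5 7 1 0 4].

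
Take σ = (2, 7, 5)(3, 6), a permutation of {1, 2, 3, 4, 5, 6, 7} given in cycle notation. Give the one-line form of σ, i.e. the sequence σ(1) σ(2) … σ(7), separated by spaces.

1 7 6 4 2 3 5

Each element maps to the next entry in its cycle (wrapping to the front): 1↦1, 2↦7, 3↦6, 4↦4, 5↦2, 6↦3, 7↦5.
So the one-line form is 1 7 6 4 2 3 5.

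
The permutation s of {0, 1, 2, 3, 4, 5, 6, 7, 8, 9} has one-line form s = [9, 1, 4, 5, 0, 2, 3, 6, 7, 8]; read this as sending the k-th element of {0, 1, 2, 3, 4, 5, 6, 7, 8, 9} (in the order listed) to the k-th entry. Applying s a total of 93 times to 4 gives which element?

8

Tracing 4 → 0 → … returns to 4 after 9 steps, so 4 lies in a 9-cycle (0 9 8 7 6 3 5 2 4).
On a 9-cycle, s^9 is the identity, so s^93 = s^3 there (93 ≡ 3 mod 9).
Stepping 3 places around the cycle: 4 → 0 → 9 → 8.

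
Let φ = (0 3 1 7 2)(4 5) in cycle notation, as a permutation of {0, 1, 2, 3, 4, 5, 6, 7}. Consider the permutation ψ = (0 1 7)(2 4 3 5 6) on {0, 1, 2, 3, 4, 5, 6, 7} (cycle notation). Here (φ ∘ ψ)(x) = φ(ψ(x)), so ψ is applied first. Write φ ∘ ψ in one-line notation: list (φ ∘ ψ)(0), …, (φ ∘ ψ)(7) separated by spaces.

7 2 5 4 1 6 0 3

(φ ∘ ψ)(x) = φ(ψ(x)). Computing each image: φ(ψ(0)) = φ(1) = 7, φ(ψ(1)) = φ(7) = 2, φ(ψ(2)) = φ(4) = 5, φ(ψ(3)) = φ(5) = 4, φ(ψ(4)) = φ(3) = 1, φ(ψ(5)) = φ(6) = 6, φ(ψ(6)) = φ(2) = 0, φ(ψ(7)) = φ(0) = 3.
Hence φ ∘ ψ = [7 2 5 4 1 6 0 3].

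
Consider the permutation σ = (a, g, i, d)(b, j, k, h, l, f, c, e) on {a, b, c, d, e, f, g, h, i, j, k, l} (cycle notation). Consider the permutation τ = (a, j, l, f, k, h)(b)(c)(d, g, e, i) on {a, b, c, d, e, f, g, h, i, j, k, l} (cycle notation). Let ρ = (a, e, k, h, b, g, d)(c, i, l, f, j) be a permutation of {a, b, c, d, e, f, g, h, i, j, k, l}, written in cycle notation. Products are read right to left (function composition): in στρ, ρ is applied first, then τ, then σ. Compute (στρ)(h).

Chase h: ρ(h) = b; τ(b) = b; σ(b) = j. Hence (στρ)(h) = j.

j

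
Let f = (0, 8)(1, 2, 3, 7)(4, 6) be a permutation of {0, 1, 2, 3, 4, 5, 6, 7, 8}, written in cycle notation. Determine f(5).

5

5 does not appear in any cycle of f, so it is a fixed point: f(5) = 5.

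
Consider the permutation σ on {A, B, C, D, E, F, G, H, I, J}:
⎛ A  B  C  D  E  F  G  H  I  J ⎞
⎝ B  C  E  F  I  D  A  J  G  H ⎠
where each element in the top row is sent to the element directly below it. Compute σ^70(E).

Tracing E → I → … returns to E after 6 steps, so E lies in a 6-cycle (A, B, C, E, I, G).
Powers repeat with period 6 on this cycle, and 70 mod 6 = 4, so σ^70(E) = σ^4(E).
Stepping 4 places around the cycle: E → I → G → A → B.

B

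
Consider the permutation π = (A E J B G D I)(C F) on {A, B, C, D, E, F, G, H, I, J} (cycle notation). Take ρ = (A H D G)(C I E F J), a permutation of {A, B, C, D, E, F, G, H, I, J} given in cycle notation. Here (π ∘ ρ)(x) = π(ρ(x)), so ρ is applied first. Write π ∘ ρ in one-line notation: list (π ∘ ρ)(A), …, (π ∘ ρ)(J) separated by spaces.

(π ∘ ρ)(x) = π(ρ(x)). Computing each image: π(ρ(A)) = π(H) = H, π(ρ(B)) = π(B) = G, π(ρ(C)) = π(I) = A, π(ρ(D)) = π(G) = D, π(ρ(E)) = π(F) = C, π(ρ(F)) = π(J) = B, π(ρ(G)) = π(A) = E, π(ρ(H)) = π(D) = I, π(ρ(I)) = π(E) = J, π(ρ(J)) = π(C) = F.
Hence π ∘ ρ = [H G A D C B E I J F].

H G A D C B E I J F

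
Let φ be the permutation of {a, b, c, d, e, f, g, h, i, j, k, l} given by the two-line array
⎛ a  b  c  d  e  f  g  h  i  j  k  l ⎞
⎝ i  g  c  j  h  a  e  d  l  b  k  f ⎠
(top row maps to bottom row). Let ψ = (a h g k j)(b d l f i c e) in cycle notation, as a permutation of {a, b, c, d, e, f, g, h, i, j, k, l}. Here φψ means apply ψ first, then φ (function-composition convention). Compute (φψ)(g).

k

(φψ)(g) = φ(ψ(g)). ψ(g) = k, then φ(k) = k. So (φψ)(g) = k.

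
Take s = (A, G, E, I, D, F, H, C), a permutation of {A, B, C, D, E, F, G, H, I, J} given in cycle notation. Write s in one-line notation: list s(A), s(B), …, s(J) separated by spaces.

Image by image: A↦G, B↦B, C↦A, D↦F, E↦I, F↦H, G↦E, H↦C, I↦D, J↦J.
So the one-line form is G B A F I H E C D J.

G B A F I H E C D J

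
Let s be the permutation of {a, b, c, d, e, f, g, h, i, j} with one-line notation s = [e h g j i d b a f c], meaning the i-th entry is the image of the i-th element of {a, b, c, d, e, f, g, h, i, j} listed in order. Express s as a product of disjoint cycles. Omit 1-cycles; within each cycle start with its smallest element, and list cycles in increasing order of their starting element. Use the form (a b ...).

From a: a → e → i → f → d → j → c → g → b → h → a, closing the cycle (a e i f d j c g b h).
Continuing from each remaining unvisited element yields (a e i f d j c g b h).

(a e i f d j c g b h)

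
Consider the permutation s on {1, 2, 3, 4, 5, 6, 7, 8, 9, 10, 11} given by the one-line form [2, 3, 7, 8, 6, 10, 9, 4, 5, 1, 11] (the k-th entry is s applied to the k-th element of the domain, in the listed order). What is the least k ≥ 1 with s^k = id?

Writing s as disjoint cycles, the cycle lengths are 8, 2, 1.
The order of s is the least common multiple of its cycle lengths: lcm(8, 2) = 8.

8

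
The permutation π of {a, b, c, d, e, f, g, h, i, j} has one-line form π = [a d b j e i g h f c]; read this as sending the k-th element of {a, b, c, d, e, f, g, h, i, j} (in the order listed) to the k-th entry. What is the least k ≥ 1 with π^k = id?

4

The disjoint-cycle form of π has cycle lengths 4, 2, 1, 1, 1, 1.
The order of π is the least common multiple of its cycle lengths: lcm(4, 2) = 4.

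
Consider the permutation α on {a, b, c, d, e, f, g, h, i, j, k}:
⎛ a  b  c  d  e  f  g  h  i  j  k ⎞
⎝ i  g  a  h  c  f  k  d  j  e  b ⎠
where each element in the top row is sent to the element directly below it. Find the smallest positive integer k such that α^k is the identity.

30

Decomposing into disjoint cycles gives cycle lengths 5, 3, 2, 1.
The order of α is the least common multiple of its cycle lengths: lcm(5, 3, 2) = 30.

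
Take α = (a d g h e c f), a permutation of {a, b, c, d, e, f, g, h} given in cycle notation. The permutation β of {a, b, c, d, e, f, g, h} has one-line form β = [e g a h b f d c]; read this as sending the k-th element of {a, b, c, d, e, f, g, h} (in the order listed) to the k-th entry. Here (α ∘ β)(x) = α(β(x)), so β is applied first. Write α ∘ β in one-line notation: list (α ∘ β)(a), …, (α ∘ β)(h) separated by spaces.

c h d e b a g f

(α ∘ β)(x) = α(β(x)). Computing each image: α(β(a)) = α(e) = c, α(β(b)) = α(g) = h, α(β(c)) = α(a) = d, α(β(d)) = α(h) = e, α(β(e)) = α(b) = b, α(β(f)) = α(f) = a, α(β(g)) = α(d) = g, α(β(h)) = α(c) = f.
Hence α ∘ β = [c h d e b a g f].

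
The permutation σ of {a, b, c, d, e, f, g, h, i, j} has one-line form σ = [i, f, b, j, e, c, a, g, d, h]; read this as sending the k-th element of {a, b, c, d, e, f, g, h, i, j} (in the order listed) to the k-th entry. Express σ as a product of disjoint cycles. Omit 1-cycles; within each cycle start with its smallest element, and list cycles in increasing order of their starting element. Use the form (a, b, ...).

(a, i, d, j, h, g)(b, f, c)

From a: a → i → d → j → h → g → a, closing the cycle (a, i, d, j, h, g).
Repeating from the next unused element and collecting all non-trivial cycles gives (a, i, d, j, h, g)(b, f, c).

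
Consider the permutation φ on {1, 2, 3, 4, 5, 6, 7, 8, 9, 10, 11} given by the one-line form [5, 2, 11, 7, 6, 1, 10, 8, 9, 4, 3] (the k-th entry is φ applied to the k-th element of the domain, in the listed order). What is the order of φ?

6

Writing φ as disjoint cycles, the cycle lengths are 3, 3, 2, 1, 1, 1.
The order of φ is the least common multiple of its cycle lengths: lcm(3, 3, 2) = 6.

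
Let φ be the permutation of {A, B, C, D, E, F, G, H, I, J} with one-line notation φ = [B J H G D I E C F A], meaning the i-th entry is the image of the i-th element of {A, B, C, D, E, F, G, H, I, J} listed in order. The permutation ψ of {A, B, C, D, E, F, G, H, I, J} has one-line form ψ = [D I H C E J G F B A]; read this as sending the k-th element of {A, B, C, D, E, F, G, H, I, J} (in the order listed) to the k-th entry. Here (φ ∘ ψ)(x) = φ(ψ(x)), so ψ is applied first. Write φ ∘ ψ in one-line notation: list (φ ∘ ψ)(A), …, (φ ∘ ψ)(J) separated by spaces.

For each element, apply ψ then φ: A → D → G; B → I → F; C → H → C; D → C → H; E → E → D; F → J → A; G → G → E; H → F → I; I → B → J; J → A → B.
Collecting the images, φ ∘ ψ = [G F C H D A E I J B].

G F C H D A E I J B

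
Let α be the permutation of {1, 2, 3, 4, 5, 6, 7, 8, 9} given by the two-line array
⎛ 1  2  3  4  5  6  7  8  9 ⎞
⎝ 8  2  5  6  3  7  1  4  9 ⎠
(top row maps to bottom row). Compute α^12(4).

7

Tracing 4 → 6 → … returns to 4 after 5 steps, so 4 lies in a 5-cycle (1, 8, 4, 6, 7).
Powers repeat with period 5 on this cycle, and 12 mod 5 = 2, so α^12(4) = α^2(4).
Stepping 2 places around the cycle: 4 → 6 → 7.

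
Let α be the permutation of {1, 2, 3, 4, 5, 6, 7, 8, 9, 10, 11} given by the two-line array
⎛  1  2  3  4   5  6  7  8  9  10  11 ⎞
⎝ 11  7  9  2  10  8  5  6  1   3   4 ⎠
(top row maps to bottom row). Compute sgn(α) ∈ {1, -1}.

In disjoint-cycle form the cycle lengths are 9, 2.
A cycle is odd iff its length is even; α has 1 even-length cycle, so sgn(α) = (−1)^1 and α is odd.

-1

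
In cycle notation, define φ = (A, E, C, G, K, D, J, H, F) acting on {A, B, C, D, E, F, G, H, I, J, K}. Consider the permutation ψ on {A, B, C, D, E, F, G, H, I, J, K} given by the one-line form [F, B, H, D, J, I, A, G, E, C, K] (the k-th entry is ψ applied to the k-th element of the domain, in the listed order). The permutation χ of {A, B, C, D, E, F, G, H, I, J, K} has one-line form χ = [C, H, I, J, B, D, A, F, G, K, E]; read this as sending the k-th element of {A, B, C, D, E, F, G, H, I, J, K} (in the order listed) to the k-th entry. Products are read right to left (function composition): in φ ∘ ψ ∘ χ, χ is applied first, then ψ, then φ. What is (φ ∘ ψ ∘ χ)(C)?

Chase C: χ(C) = I; ψ(I) = E; φ(E) = C. Hence (φ ∘ ψ ∘ χ)(C) = C.

C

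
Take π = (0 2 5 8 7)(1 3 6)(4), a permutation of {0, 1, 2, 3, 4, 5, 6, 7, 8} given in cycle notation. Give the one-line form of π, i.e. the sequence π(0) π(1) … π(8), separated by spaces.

Reading each image from the cycles: 0↦2, 1↦3, 2↦5, 3↦6, 4↦4, 5↦8, 6↦1, 7↦0, 8↦7.
Listing these in domain order gives 2 3 5 6 4 8 1 0 7.

2 3 5 6 4 8 1 0 7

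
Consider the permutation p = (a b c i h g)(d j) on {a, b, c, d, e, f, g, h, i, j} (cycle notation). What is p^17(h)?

h lies in the 6-cycle (a b c i h g).
Powers repeat with period 6 on this cycle, and 17 mod 6 = 5, so p^17(h) = p^5(h).
Advancing 5 steps from h: h → g → a → b → c → i.

i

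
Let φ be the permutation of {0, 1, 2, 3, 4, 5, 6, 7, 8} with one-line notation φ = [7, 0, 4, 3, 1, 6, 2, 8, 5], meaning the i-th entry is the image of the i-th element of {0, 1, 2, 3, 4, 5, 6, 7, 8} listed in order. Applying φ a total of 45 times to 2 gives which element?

8

Tracing 2 → 4 → … returns to 2 after 8 steps, so 2 lies in an 8-cycle (0 7 8 5 6 2 4 1).
Since the cycle has length 8, φ^45 acts on it the same as φ^5 (45 mod 8 = 5).
Stepping 5 places around the cycle: 2 → 4 → 1 → 0 → 7 → 8.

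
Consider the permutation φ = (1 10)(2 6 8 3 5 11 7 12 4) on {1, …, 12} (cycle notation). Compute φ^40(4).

3

4 lies in the 9-cycle (2 6 8 3 5 11 7 12 4).
Since the cycle has length 9, φ^40 acts on it the same as φ^4 (40 mod 9 = 4).
Stepping 4 places around the cycle: 4 → 2 → 6 → 8 → 3.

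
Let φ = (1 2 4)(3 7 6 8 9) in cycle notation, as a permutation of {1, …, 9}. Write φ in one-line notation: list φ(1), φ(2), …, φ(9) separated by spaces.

2 4 7 1 5 8 6 9 3

Each element maps to the next entry in its cycle (wrapping to the front): 1↦2, 2↦4, 3↦7, 4↦1, 5↦5, 6↦8, 7↦6, 8↦9, 9↦3.
So the one-line form is 2 4 7 1 5 8 6 9 3.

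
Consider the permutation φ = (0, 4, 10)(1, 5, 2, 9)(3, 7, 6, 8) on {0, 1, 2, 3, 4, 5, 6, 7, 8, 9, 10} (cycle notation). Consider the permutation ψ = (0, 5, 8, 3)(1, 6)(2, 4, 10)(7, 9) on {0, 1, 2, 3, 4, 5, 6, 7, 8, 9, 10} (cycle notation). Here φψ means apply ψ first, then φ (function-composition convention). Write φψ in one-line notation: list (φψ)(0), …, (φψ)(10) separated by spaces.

For each element, apply ψ then φ: 0 → 5 → 2; 1 → 6 → 8; 2 → 4 → 10; 3 → 0 → 4; 4 → 10 → 0; 5 → 8 → 3; 6 → 1 → 5; 7 → 9 → 1; 8 → 3 → 7; 9 → 7 → 6; 10 → 2 → 9.
Collecting the images, φψ = [2 8 10 4 0 3 5 1 7 6 9].

2 8 10 4 0 3 5 1 7 6 9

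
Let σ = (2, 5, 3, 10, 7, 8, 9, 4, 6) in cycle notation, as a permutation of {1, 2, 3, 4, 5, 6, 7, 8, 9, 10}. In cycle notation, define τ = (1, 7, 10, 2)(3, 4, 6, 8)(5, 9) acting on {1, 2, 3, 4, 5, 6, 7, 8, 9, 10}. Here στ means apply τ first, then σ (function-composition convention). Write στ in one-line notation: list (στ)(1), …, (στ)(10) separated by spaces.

8 1 6 2 4 9 7 10 3 5

(στ)(x) = σ(τ(x)). Computing each image: σ(τ(1)) = σ(7) = 8, σ(τ(2)) = σ(1) = 1, σ(τ(3)) = σ(4) = 6, σ(τ(4)) = σ(6) = 2, σ(τ(5)) = σ(9) = 4, σ(τ(6)) = σ(8) = 9, σ(τ(7)) = σ(10) = 7, σ(τ(8)) = σ(3) = 10, σ(τ(9)) = σ(5) = 3, σ(τ(10)) = σ(2) = 5.
Hence στ = [8 1 6 2 4 9 7 10 3 5].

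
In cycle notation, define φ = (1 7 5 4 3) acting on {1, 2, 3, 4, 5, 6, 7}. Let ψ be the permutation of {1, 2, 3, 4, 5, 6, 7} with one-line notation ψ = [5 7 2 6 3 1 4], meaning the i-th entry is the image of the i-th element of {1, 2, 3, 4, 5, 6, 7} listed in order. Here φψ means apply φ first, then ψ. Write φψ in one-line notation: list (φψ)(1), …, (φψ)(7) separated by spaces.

4 7 5 2 6 1 3

For each element, apply φ then ψ: 1 → 7 → 4; 2 → 2 → 7; 3 → 1 → 5; 4 → 3 → 2; 5 → 4 → 6; 6 → 6 → 1; 7 → 5 → 3.
Collecting the images, φψ = [4 7 5 2 6 1 3].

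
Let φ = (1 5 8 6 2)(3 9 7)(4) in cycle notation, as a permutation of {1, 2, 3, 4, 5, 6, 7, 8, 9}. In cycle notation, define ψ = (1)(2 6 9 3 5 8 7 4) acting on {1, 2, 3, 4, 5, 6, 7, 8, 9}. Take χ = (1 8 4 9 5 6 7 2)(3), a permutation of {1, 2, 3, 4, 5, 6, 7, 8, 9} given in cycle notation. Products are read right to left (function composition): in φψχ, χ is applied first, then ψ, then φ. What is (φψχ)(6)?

4

Chase 6: χ(6) = 7; ψ(7) = 4; φ(4) = 4. Hence (φψχ)(6) = 4.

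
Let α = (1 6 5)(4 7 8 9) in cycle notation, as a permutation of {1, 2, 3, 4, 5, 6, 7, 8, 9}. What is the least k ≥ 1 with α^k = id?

The cycle type of α is (4, 3, 1, 1).
The order is lcm(4, 3) = 12.

12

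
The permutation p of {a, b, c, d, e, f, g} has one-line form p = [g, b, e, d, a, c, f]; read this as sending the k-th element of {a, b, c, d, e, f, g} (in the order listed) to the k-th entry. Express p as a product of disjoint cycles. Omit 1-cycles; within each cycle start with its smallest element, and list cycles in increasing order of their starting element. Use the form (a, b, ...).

From a: a → g → f → c → e → a, closing the cycle (a, g, f, c, e).
Repeating from the next unused element and collecting all non-trivial cycles gives (a, g, f, c, e).

(a, g, f, c, e)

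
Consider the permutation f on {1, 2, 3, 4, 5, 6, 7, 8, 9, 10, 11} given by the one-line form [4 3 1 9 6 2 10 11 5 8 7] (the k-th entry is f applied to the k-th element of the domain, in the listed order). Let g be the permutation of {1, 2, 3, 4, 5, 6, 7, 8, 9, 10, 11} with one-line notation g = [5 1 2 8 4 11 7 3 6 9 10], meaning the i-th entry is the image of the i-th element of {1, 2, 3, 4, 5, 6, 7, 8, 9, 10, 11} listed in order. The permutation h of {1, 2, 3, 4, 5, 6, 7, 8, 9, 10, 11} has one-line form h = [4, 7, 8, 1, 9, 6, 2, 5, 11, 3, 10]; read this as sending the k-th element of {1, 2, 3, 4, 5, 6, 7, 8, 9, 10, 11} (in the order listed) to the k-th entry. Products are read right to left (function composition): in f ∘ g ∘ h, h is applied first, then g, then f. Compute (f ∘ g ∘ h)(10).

(f ∘ g ∘ h)(10) = f(g(h(10))). h(10) = 3, then g(3) = 2, then f(2) = 3, so the result is 3.

3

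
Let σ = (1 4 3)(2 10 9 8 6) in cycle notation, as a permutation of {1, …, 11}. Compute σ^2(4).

1

4 lies in the 3-cycle (1 4 3).
Stepping 2 places around the cycle: 4 → 3 → 1.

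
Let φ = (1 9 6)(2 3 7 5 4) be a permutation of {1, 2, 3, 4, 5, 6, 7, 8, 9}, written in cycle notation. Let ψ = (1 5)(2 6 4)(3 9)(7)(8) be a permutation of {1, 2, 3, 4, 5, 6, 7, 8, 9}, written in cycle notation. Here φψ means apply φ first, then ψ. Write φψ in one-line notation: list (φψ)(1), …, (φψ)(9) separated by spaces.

(φψ)(x) = ψ(φ(x)). Computing each image: ψ(φ(1)) = ψ(9) = 3, ψ(φ(2)) = ψ(3) = 9, ψ(φ(3)) = ψ(7) = 7, ψ(φ(4)) = ψ(2) = 6, ψ(φ(5)) = ψ(4) = 2, ψ(φ(6)) = ψ(1) = 5, ψ(φ(7)) = ψ(5) = 1, ψ(φ(8)) = ψ(8) = 8, ψ(φ(9)) = ψ(6) = 4.
Hence φψ = [3 9 7 6 2 5 1 8 4].

3 9 7 6 2 5 1 8 4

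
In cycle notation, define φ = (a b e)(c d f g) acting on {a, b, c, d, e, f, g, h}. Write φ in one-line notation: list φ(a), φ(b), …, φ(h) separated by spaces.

b e d f a g c h

Image by image: a→b, b→e, c→d, d→f, e→a, f→g, g→c, h→h.
So the one-line form is b e d f a g c h.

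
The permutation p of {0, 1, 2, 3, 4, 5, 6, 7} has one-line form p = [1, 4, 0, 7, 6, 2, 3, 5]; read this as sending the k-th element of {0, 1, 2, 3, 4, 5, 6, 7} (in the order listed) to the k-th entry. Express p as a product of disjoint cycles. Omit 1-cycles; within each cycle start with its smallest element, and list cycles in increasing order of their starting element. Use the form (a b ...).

(0 1 4 6 3 7 5 2)

Iterating p from 0 gives 0 → 1 → 4 → 6 → 3 → 7 → 5 → 2 → 0; that is the 8-cycle (0 1 4 6 3 7 5 2).
Repeating from the next unused element and collecting all non-trivial cycles gives (0 1 4 6 3 7 5 2).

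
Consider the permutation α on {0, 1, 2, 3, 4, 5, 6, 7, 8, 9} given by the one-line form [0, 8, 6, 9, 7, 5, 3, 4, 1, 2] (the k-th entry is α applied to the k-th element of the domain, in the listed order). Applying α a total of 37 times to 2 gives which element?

6

Tracing 2 → 6 → … returns to 2 after 4 steps, so 2 lies in a 4-cycle (2 6 3 9).
On a 4-cycle, α^4 is the identity, so α^37 = α^1 there (37 ≡ 1 mod 4).
Stepping 1 place around the cycle: 2 → 6.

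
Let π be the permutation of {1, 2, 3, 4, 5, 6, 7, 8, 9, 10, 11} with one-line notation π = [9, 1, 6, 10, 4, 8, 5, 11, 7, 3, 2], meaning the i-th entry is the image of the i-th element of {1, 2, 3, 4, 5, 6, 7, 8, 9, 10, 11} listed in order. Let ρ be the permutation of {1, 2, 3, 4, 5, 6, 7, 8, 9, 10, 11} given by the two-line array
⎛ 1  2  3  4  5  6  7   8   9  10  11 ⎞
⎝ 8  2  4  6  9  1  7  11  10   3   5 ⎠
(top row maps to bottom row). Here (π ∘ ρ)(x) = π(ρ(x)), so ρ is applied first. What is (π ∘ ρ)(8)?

ρ(8) = 11, then π(11) = 2; composing gives (π ∘ ρ)(8) = 2.

2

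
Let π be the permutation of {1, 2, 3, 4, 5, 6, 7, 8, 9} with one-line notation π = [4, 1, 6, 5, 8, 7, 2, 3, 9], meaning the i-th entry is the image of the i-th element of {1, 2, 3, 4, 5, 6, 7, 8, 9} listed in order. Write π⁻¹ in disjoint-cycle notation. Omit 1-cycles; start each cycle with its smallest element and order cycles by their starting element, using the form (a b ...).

(1 2 7 6 3 8 5 4)

First write π in disjoint cycles: (1 4 5 8 3 6 7 2).
The inverse reverses every cycle; in canonical form, π⁻¹ = (1 2 7 6 3 8 5 4).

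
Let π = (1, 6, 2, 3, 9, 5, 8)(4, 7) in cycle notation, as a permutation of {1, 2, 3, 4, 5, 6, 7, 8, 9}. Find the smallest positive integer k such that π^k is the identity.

14

The cycle type of π is (7, 2).
Since disjoint cycles commute, ord(π) = lcm(7, 2) = 14.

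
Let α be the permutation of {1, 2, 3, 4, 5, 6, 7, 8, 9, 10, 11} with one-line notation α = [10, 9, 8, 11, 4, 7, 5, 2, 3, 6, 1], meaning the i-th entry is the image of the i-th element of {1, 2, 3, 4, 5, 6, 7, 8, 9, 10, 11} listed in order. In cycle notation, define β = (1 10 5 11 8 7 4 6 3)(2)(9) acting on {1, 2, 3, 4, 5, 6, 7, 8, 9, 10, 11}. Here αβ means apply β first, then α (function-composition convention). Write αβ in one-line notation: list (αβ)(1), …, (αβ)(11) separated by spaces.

6 9 10 7 1 8 11 5 3 4 2

Chase each element through β then α: 1 → 10 → 6; 2 → 2 → 9; 3 → 1 → 10; 4 → 6 → 7; 5 → 11 → 1; 6 → 3 → 8; 7 → 4 → 11; 8 → 7 → 5; 9 → 9 → 3; 10 → 5 → 4; 11 → 8 → 2.
Collecting the images, αβ = [6 9 10 7 1 8 11 5 3 4 2].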